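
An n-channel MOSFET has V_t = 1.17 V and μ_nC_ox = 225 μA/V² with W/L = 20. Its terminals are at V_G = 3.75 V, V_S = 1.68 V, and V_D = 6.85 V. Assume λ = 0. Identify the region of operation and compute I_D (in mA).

Saturation; I_D = 1.82 mA

V_GS = V_G − V_S = 3.75 − 1.68 = 2.07 V; V_DS = V_D − V_S = 6.85 − 1.68 = 5.17 V.
k_n = μ_nC_ox · (W/L) = 4.5 mA/V².
V_ov = V_GS − V_t = 2.07 − 1.17 = 0.9 V.
Since V_DS = 5.17 V ≥ V_ov = 0.9 V, the device is in saturation.
I_D = ½ k_n V_ov² = 0.5 × 4.5 × 0.9² = 1.82 mA.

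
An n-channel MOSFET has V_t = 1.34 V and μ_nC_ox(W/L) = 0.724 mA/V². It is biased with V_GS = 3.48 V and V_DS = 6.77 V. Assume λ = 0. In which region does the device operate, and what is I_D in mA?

Saturation; I_D = 1.66 mA

V_ov = V_GS − V_t = 3.48 − 1.34 = 2.14 V.
Since V_DS = 6.77 V ≥ V_ov = 2.14 V, the device is in saturation.
I_D = ½ k_n V_ov² = 0.5 × 0.724 × 2.14² = 1.66 mA.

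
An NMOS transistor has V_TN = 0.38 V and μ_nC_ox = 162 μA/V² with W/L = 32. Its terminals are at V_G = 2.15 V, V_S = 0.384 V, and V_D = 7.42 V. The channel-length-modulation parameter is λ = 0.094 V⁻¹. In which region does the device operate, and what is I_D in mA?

Saturation; I_D = 8.27 mA

V_GS = V_G − V_S = 2.15 − 0.384 = 1.77 V; V_DS = V_D − V_S = 7.42 − 0.384 = 7.04 V.
k_n = μ_nC_ox · (W/L) = 5.184 mA/V².
V_ov = V_GS − V_TN = 1.77 − 0.38 = 1.39 V.
Since V_DS = 7.04 V ≥ V_ov = 1.39 V, the device is in saturation.
I_D = ½ k_n V_ov² (1 + λ V_DS) = 0.5 × 5.184 × 1.39² × (1 + 0.094 × 7.04) = 8.27 mA.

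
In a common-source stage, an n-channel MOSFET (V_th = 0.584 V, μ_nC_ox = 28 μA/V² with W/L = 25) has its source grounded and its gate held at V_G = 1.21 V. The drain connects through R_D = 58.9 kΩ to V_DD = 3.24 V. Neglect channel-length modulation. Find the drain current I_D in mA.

V_GS = V_G = 1.21 V, so V_ov = 1.21 − 0.584 = 0.626 V.
k_n = μ_nC_ox · (W/L) = 0.7 mA/V².
Assume saturation: I_D = ½ k_n V_ov² = 0.5 × 0.7 × 0.626² = 0.137 mA, giving V_DS = V_DD − I_D R_D = 3.24 − 0.137 × 58.9 = -4.84 V.
But -4.84 V < V_ov = 0.626 V, so the device is actually in triode.
In triode I_D = k_n[V_ov V_DS − ½ V_DS²] and I_D = (V_DD − V_DS)/R_D. Equating: 20.6 V_DS² − 26.81 V_DS + 3.24 = 0, giving V_DS = 0.135 V (the root below V_ov).
I_D = (3.24 − 0.135) / 58.9 = 0.0527 mA.

I_D = 0.0527 mA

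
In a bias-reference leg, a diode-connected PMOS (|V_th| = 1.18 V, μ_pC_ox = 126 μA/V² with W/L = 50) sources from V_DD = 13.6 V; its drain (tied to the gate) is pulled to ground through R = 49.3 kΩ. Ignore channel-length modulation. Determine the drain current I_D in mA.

I_D = 0.246 mA

With gate tied to drain, V_SG = V_SD ≥ V_SG − |V_th|, so the device is in saturation.
k_p = μ_pC_ox · (W/L) = 6.3 mA/V².
KCL at the drain: ½ k_p (V_SG − |V_th|)² = (V_DD − V_SG)/R.
Let x = V_SG − 1.18. Then 155 x² + x − 12.42 = 0, giving x = 0.28 V (positive root), so V_SG = 1.46 V.
I_D = (V_DD − V_SG)/R = (13.6 − 1.46) / 49.3 = 0.246 mA.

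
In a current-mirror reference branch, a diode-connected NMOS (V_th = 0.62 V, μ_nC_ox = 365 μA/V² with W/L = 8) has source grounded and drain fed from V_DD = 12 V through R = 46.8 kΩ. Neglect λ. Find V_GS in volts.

With gate tied to drain, V_GS = V_DS ≥ V_GS − V_th, so the device is in saturation.
k_n = μ_nC_ox · (W/L) = 2.92 mA/V².
KCL at the drain: ½ k_n (V_GS − V_th)² = (V_DD − V_GS)/R.
Let x = V_GS − 0.62. Then 68.3 x² + x − 11.38 = 0, giving x = 0.401 V (positive root), so V_GS = 1.02 V.
I_D = (V_DD − V_GS)/R = (12 − 1.02) / 46.8 = 0.235 mA.

V_GS = 1.02 V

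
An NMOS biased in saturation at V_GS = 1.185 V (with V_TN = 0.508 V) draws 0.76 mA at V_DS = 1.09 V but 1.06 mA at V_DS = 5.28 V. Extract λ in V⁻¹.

λ = 0.105 V⁻¹

With V_GS fixed, I_D ∝ (1 + λ V_DS) in saturation, so I_D2/I_D1 = (1 + λ V_DS2)/(1 + λ V_DS1).
1.06/0.76 = 1.395 = (1 + 5.28 λ)/(1 + 1.09 λ).
Solving: λ (I_D1 V_DS2 − I_D2 V_DS1) = I_D2 − I_D1, so λ = (1.06 − 0.76) / (0.76 × 5.28 − 1.06 × 1.09) = 0.3 / 2.86 = 0.105 V⁻¹.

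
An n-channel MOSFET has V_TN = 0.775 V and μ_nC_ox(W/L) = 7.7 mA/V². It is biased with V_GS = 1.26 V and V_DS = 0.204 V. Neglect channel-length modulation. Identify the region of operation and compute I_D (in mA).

V_ov = V_GS − V_TN = 1.26 − 0.775 = 0.485 V.
Since V_DS = 0.204 V < V_ov = 0.485 V, the device is in the triode region.
I_D = k_n [V_ov · V_DS − ½ V_DS²] = 7.7 × [0.485 × 0.204 − 0.5 × 0.204²] = 0.602 mA.

Triode; I_D = 0.602 mA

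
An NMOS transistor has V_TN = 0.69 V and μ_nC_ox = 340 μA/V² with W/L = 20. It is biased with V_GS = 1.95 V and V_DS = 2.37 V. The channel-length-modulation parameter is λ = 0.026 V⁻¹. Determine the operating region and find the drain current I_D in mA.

Saturation; I_D = 5.73 mA

k_n = μ_nC_ox · (W/L) = 6.8 mA/V².
V_ov = V_GS − V_TN = 1.95 − 0.69 = 1.26 V.
Since V_DS = 2.37 V ≥ V_ov = 1.26 V, the device is in saturation.
I_D = ½ k_n V_ov² (1 + λ V_DS) = 0.5 × 6.8 × 1.26² × (1 + 0.026 × 2.37) = 5.73 mA.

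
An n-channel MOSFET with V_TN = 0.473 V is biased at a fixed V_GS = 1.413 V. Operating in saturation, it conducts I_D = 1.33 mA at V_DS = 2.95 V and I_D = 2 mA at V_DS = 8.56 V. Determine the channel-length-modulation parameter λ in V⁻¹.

λ = 0.122 V⁻¹

With V_GS fixed, I_D ∝ (1 + λ V_DS) in saturation, so I_D2/I_D1 = (1 + λ V_DS2)/(1 + λ V_DS1).
2/1.33 = 1.504 = (1 + 8.56 λ)/(1 + 2.95 λ).
Solving: λ (I_D1 V_DS2 − I_D2 V_DS1) = I_D2 − I_D1, so λ = (2 − 1.33) / (1.33 × 8.56 − 2 × 2.95) = 0.67 / 5.48 = 0.122 V⁻¹.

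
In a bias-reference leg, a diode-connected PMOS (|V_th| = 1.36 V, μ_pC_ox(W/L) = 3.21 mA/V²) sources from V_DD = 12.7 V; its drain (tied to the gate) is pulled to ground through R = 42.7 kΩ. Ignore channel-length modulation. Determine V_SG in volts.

V_SG = 1.76 V

With gate tied to drain, V_SG = V_SD ≥ V_SG − |V_th|, so the device is in saturation.
KCL at the drain: ½ k_p (V_SG − |V_th|)² = (V_DD − V_SG)/R.
Let x = V_SG − 1.36. Then 68.5 x² + x − 11.34 = 0, giving x = 0.4 V (positive root), so V_SG = 1.76 V.
I_D = (V_DD − V_SG)/R = (12.7 − 1.76) / 42.7 = 0.256 mA.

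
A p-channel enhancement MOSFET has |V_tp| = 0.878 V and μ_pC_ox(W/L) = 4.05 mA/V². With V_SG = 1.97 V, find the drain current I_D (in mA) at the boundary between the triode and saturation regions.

At the boundary V_SD = V_ov = V_SG − |V_tp| = 1.97 − 0.878 = 1.09 V.
I_D = ½ k_p V_ov² = 0.5 × 4.05 × 1.09² = 2.41 mA.

I_D = 2.41 mA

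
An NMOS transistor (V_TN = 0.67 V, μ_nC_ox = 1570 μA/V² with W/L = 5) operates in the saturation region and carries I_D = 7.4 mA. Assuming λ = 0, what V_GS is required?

V_GS = 2.04 V

k_n = μ_nC_ox · (W/L) = 7.85 mA/V².
In saturation I_D = ½ k_n (V_GS − V_TN)², so V_GS − V_TN = √(2 I_D / k_n) = √(2 × 7.4 / 7.85) = 1.37 V.
V_GS = 0.67 + 1.37 = 2.04 V.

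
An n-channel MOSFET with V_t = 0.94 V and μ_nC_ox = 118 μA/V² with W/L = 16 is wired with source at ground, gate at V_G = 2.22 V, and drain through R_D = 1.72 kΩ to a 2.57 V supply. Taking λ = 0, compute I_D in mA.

I_D = 1.13 mA

V_GS = V_G = 2.22 V, so V_ov = 2.22 − 0.94 = 1.28 V.
k_n = μ_nC_ox · (W/L) = 1.888 mA/V².
Assume saturation: I_D = ½ k_n V_ov² = 0.5 × 1.888 × 1.28² = 1.55 mA, giving V_DS = V_DD − I_D R_D = 2.57 − 1.55 × 1.72 = -0.0902 V.
But -0.0902 V < V_ov = 1.28 V, so the device is actually in triode.
In triode I_D = k_n[V_ov V_DS − ½ V_DS²] and I_D = (V_DD − V_DS)/R_D. Equating: 1.62 V_DS² − 5.157 V_DS + 2.57 = 0, giving V_DS = 0.619 V (the root below V_ov).
I_D = (2.57 − 0.619) / 1.72 = 1.13 mA.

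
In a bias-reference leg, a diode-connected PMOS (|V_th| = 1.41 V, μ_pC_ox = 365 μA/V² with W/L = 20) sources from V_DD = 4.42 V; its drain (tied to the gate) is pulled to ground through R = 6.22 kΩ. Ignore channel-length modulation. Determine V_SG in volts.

V_SG = 1.75 V

With gate tied to drain, V_SG = V_SD ≥ V_SG − |V_th|, so the device is in saturation.
k_p = μ_pC_ox · (W/L) = 7.3 mA/V².
KCL at the drain: ½ k_p (V_SG − |V_th|)² = (V_DD − V_SG)/R.
Let x = V_SG − 1.41. Then 22.7 x² + x − 3.01 = 0, giving x = 0.343 V (positive root), so V_SG = 1.75 V.
I_D = (V_DD − V_SG)/R = (4.42 − 1.75) / 6.22 = 0.429 mA.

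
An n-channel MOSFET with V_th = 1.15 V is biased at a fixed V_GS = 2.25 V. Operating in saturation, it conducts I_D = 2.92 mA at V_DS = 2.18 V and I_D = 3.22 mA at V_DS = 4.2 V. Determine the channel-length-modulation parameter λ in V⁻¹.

λ = 0.0572 V⁻¹

With V_GS fixed, I_D ∝ (1 + λ V_DS) in saturation, so I_D2/I_D1 = (1 + λ V_DS2)/(1 + λ V_DS1).
3.22/2.92 = 1.103 = (1 + 4.2 λ)/(1 + 2.18 λ).
Solving: λ (I_D1 V_DS2 − I_D2 V_DS1) = I_D2 − I_D1, so λ = (3.22 − 2.92) / (2.92 × 4.2 − 3.22 × 2.18) = 0.3 / 5.24 = 0.0572 V⁻¹.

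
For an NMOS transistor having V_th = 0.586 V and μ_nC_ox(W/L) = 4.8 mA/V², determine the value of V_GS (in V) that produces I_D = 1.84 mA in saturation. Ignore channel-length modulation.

In saturation I_D = ½ k_n (V_GS − V_th)², so V_GS − V_th = √(2 I_D / k_n) = √(2 × 1.84 / 4.8) = 0.876 V.
V_GS = 0.586 + 0.876 = 1.46 V.

V_GS = 1.46 V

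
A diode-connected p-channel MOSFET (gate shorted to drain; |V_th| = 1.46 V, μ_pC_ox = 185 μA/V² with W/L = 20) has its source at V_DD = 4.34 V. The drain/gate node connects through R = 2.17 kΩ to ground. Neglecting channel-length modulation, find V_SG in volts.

V_SG = 2.19 V

With gate tied to drain, V_SG = V_SD ≥ V_SG − |V_th|, so the device is in saturation.
k_p = μ_pC_ox · (W/L) = 3.7 mA/V².
KCL at the drain: ½ k_p (V_SG − |V_th|)² = (V_DD − V_SG)/R.
Let x = V_SG − 1.46. Then 4.01 x² + x − 2.88 = 0, giving x = 0.732 V (positive root), so V_SG = 2.19 V.
I_D = (V_DD − V_SG)/R = (4.34 − 2.19) / 2.17 = 0.99 mA.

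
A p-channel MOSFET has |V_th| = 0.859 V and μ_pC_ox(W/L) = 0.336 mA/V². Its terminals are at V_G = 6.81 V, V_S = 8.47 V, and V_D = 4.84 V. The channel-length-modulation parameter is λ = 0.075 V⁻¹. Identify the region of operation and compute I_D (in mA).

Saturation; I_D = 0.137 mA

V_SG = V_S − V_G = 8.47 − 6.81 = 1.66 V; V_SD = V_S − V_D = 8.47 − 4.84 = 3.63 V.
V_ov = V_SG − |V_th| = 1.66 − 0.859 = 0.801 V.
Since V_SD = 3.63 V ≥ V_ov = 0.801 V, the device is in saturation.
I_D = ½ k_p V_ov² (1 + λ V_SD) = 0.5 × 0.336 × 0.801² × (1 + 0.075 × 3.63) = 0.137 mA.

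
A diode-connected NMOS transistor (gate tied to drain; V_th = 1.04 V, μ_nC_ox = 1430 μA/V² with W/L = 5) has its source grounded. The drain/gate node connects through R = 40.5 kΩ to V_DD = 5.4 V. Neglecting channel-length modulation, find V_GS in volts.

With gate tied to drain, V_GS = V_DS ≥ V_GS − V_th, so the device is in saturation.
k_n = μ_nC_ox · (W/L) = 7.15 mA/V².
KCL at the drain: ½ k_n (V_GS − V_th)² = (V_DD − V_GS)/R.
Let x = V_GS − 1.04. Then 145 x² + x − 4.36 = 0, giving x = 0.17 V (positive root), so V_GS = 1.21 V.
I_D = (V_DD − V_GS)/R = (5.4 − 1.21) / 40.5 = 0.103 mA.

V_GS = 1.21 V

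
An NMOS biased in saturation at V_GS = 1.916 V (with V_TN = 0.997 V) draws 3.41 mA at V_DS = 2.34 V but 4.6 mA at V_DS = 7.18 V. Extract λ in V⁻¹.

With V_GS fixed, I_D ∝ (1 + λ V_DS) in saturation, so I_D2/I_D1 = (1 + λ V_DS2)/(1 + λ V_DS1).
4.6/3.41 = 1.349 = (1 + 7.18 λ)/(1 + 2.34 λ).
Solving: λ (I_D1 V_DS2 − I_D2 V_DS1) = I_D2 − I_D1, so λ = (4.6 − 3.41) / (3.41 × 7.18 − 4.6 × 2.34) = 1.19 / 13.7 = 0.0867 V⁻¹.

λ = 0.0867 V⁻¹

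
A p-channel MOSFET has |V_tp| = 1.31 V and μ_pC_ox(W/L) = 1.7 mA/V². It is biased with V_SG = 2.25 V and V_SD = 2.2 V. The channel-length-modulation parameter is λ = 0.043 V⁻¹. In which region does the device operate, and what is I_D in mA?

Saturation; I_D = 0.822 mA

V_ov = V_SG − |V_tp| = 2.25 − 1.31 = 0.94 V.
Since V_SD = 2.2 V ≥ V_ov = 0.94 V, the device is in saturation.
I_D = ½ k_p V_ov² (1 + λ V_SD) = 0.5 × 1.7 × 0.94² × (1 + 0.043 × 2.2) = 0.822 mA.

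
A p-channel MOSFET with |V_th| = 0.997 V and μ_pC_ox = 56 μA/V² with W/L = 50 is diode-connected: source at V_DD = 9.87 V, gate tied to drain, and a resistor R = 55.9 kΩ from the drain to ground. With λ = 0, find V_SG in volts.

With gate tied to drain, V_SG = V_SD ≥ V_SG − |V_th|, so the device is in saturation.
k_p = μ_pC_ox · (W/L) = 2.8 mA/V².
KCL at the drain: ½ k_p (V_SG − |V_th|)² = (V_DD − V_SG)/R.
Let x = V_SG − 0.997. Then 78.3 x² + x − 8.873 = 0, giving x = 0.33 V (positive root), so V_SG = 1.33 V.
I_D = (V_DD − V_SG)/R = (9.87 − 1.33) / 55.9 = 0.153 mA.

V_SG = 1.33 V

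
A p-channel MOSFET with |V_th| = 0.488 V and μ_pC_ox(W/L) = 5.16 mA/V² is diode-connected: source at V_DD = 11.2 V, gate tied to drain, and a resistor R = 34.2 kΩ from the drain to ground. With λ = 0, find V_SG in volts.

V_SG = 0.831 V

With gate tied to drain, V_SG = V_SD ≥ V_SG − |V_th|, so the device is in saturation.
KCL at the drain: ½ k_p (V_SG − |V_th|)² = (V_DD − V_SG)/R.
Let x = V_SG − 0.488. Then 88.2 x² + x − 10.71 = 0, giving x = 0.343 V (positive root), so V_SG = 0.831 V.
I_D = (V_DD − V_SG)/R = (11.2 − 0.831) / 34.2 = 0.303 mA.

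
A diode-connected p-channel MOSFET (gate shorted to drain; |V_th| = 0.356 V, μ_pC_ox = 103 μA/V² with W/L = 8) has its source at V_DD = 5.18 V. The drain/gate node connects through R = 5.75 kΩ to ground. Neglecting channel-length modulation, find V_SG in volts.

With gate tied to drain, V_SG = V_SD ≥ V_SG − |V_th|, so the device is in saturation.
k_p = μ_pC_ox · (W/L) = 0.824 mA/V².
KCL at the drain: ½ k_p (V_SG − |V_th|)² = (V_DD − V_SG)/R.
Let x = V_SG − 0.356. Then 2.37 x² + x − 4.824 = 0, giving x = 1.23 V (positive root), so V_SG = 1.59 V.
I_D = (V_DD − V_SG)/R = (5.18 − 1.59) / 5.75 = 0.625 mA.

V_SG = 1.59 V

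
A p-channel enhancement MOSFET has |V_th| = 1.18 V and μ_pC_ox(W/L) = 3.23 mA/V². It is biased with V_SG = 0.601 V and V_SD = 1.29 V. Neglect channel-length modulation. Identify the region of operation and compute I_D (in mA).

Cutoff; I_D = 0 mA

V_SG = 0.601 V < |V_th| = 1.18 V, so the transistor is in cutoff.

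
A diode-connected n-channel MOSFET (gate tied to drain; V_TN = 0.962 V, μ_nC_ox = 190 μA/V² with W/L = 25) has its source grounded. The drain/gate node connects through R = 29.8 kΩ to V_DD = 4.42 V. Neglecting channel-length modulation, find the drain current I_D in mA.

With gate tied to drain, V_GS = V_DS ≥ V_GS − V_TN, so the device is in saturation.
k_n = μ_nC_ox · (W/L) = 4.75 mA/V².
KCL at the drain: ½ k_n (V_GS − V_TN)² = (V_DD − V_GS)/R.
Let x = V_GS − 0.962. Then 70.8 x² + x − 3.458 = 0, giving x = 0.214 V (positive root), so V_GS = 1.18 V.
I_D = (V_DD − V_GS)/R = (4.42 − 1.18) / 29.8 = 0.109 mA.

I_D = 0.109 mA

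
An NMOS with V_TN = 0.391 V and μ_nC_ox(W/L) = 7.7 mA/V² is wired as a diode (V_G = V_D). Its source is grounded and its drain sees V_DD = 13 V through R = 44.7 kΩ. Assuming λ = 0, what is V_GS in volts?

With gate tied to drain, V_GS = V_DS ≥ V_GS − V_TN, so the device is in saturation.
KCL at the drain: ½ k_n (V_GS − V_TN)² = (V_DD − V_GS)/R.
Let x = V_GS − 0.391. Then 172 x² + x − 12.61 = 0, giving x = 0.268 V (positive root), so V_GS = 0.659 V.
I_D = (V_DD − V_GS)/R = (13 − 0.659) / 44.7 = 0.276 mA.

V_GS = 0.659 V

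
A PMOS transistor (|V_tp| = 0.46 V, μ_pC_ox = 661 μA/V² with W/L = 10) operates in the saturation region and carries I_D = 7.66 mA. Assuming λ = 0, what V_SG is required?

k_p = μ_pC_ox · (W/L) = 6.61 mA/V².
In saturation I_D = ½ k_p (V_SG − |V_tp|)², so V_SG − |V_tp| = √(2 I_D / k_p) = √(2 × 7.66 / 6.61) = 1.52 V.
V_SG = 0.46 + 1.52 = 1.98 V.

V_SG = 1.98 V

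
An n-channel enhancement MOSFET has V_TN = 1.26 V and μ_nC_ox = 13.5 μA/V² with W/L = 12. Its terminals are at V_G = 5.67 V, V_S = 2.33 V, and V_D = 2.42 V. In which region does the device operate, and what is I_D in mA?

V_GS = V_G − V_S = 5.67 − 2.33 = 3.34 V; V_DS = V_D − V_S = 2.42 − 2.33 = 0.09 V.
k_n = μ_nC_ox · (W/L) = 0.162 mA/V².
V_ov = V_GS − V_TN = 3.34 − 1.26 = 2.08 V.
Since V_DS = 0.09 V < V_ov = 2.08 V, the device is in the triode region.
I_D = k_n [V_ov · V_DS − ½ V_DS²] = 0.162 × [2.08 × 0.09 − 0.5 × 0.09²] = 0.0297 mA.

Triode; I_D = 0.0297 mA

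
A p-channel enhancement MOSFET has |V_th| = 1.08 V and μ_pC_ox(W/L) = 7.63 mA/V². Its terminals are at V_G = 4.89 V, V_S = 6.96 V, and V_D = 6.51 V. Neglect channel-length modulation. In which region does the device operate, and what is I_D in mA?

Triode; I_D = 2.63 mA

V_SG = V_S − V_G = 6.96 − 4.89 = 2.07 V; V_SD = V_S − V_D = 6.96 − 6.51 = 0.45 V.
V_ov = V_SG − |V_th| = 2.07 − 1.08 = 0.99 V.
Since V_SD = 0.45 V < V_ov = 0.99 V, the device is in the triode region.
I_D = k_p [V_ov · V_SD − ½ V_SD²] = 7.63 × [0.99 × 0.45 − 0.5 × 0.45²] = 2.63 mA.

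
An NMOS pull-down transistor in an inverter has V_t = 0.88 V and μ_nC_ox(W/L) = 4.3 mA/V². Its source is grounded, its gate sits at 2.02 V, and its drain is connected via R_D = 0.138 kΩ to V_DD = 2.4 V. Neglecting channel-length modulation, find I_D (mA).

V_GS = V_G = 2.02 V, so V_ov = 2.02 − 0.88 = 1.14 V.
Assume saturation: I_D = ½ k_n V_ov² = 0.5 × 4.3 × 1.14² = 2.79 mA, giving V_DS = V_DD − I_D R_D = 2.4 − 2.79 × 0.138 = 2.01 V.
V_DS = 2.01 V ≥ V_ov = 1.14 V, confirming saturation.

I_D = 2.79 mA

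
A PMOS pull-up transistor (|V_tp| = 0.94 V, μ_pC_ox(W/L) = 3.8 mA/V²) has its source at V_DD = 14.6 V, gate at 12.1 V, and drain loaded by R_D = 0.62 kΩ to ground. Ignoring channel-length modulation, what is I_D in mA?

I_D = 4.62 mA

V_SG = V_DD − V_G = 14.6 − 12.1 = 2.5 V, so V_ov = 2.5 − 0.94 = 1.56 V.
Assume saturation: I_D = ½ k_p V_ov² = 0.5 × 3.8 × 1.56² = 4.62 mA, giving V_SD = V_DD − I_D R_D = 14.6 − 4.62 × 0.62 = 11.7 V.
V_SD = 11.7 V ≥ V_ov = 1.56 V, confirming saturation.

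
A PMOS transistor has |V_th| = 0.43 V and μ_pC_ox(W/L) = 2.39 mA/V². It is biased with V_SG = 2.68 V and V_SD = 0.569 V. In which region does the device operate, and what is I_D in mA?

V_ov = V_SG − |V_th| = 2.68 − 0.43 = 2.25 V.
Since V_SD = 0.569 V < V_ov = 2.25 V, the device is in the triode region.
I_D = k_p [V_ov · V_SD − ½ V_SD²] = 2.39 × [2.25 × 0.569 − 0.5 × 0.569²] = 2.67 mA.

Triode; I_D = 2.67 mA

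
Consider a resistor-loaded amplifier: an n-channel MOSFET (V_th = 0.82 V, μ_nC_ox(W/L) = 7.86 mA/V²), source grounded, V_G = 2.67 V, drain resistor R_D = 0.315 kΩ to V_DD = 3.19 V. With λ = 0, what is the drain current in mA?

I_D = 7.99 mA

V_GS = V_G = 2.67 V, so V_ov = 2.67 − 0.82 = 1.85 V.
Assume saturation: I_D = ½ k_n V_ov² = 0.5 × 7.86 × 1.85² = 13.5 mA, giving V_DS = V_DD − I_D R_D = 3.19 − 13.5 × 0.315 = -1.05 V.
But -1.05 V < V_ov = 1.85 V, so the device is actually in triode.
In triode I_D = k_n[V_ov V_DS − ½ V_DS²] and I_D = (V_DD − V_DS)/R_D. Equating: 1.24 V_DS² − 5.58 V_DS + 3.19 = 0, giving V_DS = 0.672 V (the root below V_ov).
I_D = (3.19 − 0.672) / 0.315 = 7.99 mA.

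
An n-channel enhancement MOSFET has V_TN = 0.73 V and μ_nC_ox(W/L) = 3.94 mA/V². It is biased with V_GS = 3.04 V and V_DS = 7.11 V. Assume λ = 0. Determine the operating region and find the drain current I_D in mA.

Saturation; I_D = 10.5 mA

V_ov = V_GS − V_TN = 3.04 − 0.73 = 2.31 V.
Since V_DS = 7.11 V ≥ V_ov = 2.31 V, the device is in saturation.
I_D = ½ k_n V_ov² = 0.5 × 3.94 × 2.31² = 10.5 mA.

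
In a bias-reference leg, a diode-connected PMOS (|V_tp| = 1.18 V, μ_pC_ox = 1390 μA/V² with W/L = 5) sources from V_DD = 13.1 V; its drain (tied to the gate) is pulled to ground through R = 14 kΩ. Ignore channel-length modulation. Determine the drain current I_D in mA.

I_D = 0.817 mA

With gate tied to drain, V_SG = V_SD ≥ V_SG − |V_tp|, so the device is in saturation.
k_p = μ_pC_ox · (W/L) = 6.95 mA/V².
KCL at the drain: ½ k_p (V_SG − |V_tp|)² = (V_DD − V_SG)/R.
Let x = V_SG − 1.18. Then 48.6 x² + x − 11.92 = 0, giving x = 0.485 V (positive root), so V_SG = 1.66 V.
I_D = (V_DD − V_SG)/R = (13.1 − 1.66) / 14 = 0.817 mA.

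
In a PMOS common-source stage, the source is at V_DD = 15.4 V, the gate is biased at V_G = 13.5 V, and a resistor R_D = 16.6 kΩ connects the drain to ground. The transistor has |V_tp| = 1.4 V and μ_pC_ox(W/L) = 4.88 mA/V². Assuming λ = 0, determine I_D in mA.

I_D = 0.610 mA

V_SG = V_DD − V_G = 15.4 − 13.5 = 1.9 V, so V_ov = 1.9 − 1.4 = 0.5 V.
Assume saturation: I_D = ½ k_p V_ov² = 0.5 × 4.88 × 0.5² = 0.61 mA, giving V_SD = V_DD − I_D R_D = 15.4 − 0.61 × 16.6 = 5.27 V.
V_SD = 5.27 V ≥ V_ov = 0.5 V, confirming saturation.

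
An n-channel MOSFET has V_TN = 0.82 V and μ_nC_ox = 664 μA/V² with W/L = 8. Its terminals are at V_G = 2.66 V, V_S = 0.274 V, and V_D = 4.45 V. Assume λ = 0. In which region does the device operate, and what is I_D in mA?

Saturation; I_D = 6.51 mA

V_GS = V_G − V_S = 2.66 − 0.274 = 2.39 V; V_DS = V_D − V_S = 4.45 − 0.274 = 4.18 V.
k_n = μ_nC_ox · (W/L) = 5.312 mA/V².
V_ov = V_GS − V_TN = 2.39 − 0.82 = 1.57 V.
Since V_DS = 4.18 V ≥ V_ov = 1.57 V, the device is in saturation.
I_D = ½ k_n V_ov² = 0.5 × 5.312 × 1.57² = 6.51 mA.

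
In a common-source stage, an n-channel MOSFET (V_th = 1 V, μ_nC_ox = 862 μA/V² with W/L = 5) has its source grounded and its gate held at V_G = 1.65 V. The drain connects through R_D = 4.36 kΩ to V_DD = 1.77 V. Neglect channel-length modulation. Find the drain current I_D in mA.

V_GS = V_G = 1.65 V, so V_ov = 1.65 − 1 = 0.65 V.
k_n = μ_nC_ox · (W/L) = 4.31 mA/V².
Assume saturation: I_D = ½ k_n V_ov² = 0.5 × 4.31 × 0.65² = 0.91 mA, giving V_DS = V_DD − I_D R_D = 1.77 − 0.91 × 4.36 = -2.2 V.
But -2.2 V < V_ov = 0.65 V, so the device is actually in triode.
In triode I_D = k_n[V_ov V_DS − ½ V_DS²] and I_D = (V_DD − V_DS)/R_D. Equating: 9.4 V_DS² − 13.21 V_DS + 1.77 = 0, giving V_DS = 0.15 V (the root below V_ov).
I_D = (1.77 − 0.15) / 4.36 = 0.372 mA.

I_D = 0.372 mA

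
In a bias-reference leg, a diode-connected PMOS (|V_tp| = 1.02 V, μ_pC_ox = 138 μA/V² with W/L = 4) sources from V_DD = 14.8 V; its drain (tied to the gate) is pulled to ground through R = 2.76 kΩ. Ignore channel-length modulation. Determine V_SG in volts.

With gate tied to drain, V_SG = V_SD ≥ V_SG − |V_tp|, so the device is in saturation.
k_p = μ_pC_ox · (W/L) = 0.552 mA/V².
KCL at the drain: ½ k_p (V_SG − |V_tp|)² = (V_DD − V_SG)/R.
Let x = V_SG − 1.02. Then 0.762 x² + x − 13.78 = 0, giving x = 3.65 V (positive root), so V_SG = 4.67 V.
I_D = (V_DD − V_SG)/R = (14.8 − 4.67) / 2.76 = 3.67 mA.

V_SG = 4.67 V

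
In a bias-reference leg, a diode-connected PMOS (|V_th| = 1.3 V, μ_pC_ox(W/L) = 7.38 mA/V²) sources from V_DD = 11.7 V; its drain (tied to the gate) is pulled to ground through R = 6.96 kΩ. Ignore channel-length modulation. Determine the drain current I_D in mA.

I_D = 1.41 mA

With gate tied to drain, V_SG = V_SD ≥ V_SG − |V_th|, so the device is in saturation.
KCL at the drain: ½ k_p (V_SG − |V_th|)² = (V_DD − V_SG)/R.
Let x = V_SG − 1.3. Then 25.7 x² + x − 10.4 = 0, giving x = 0.617 V (positive root), so V_SG = 1.92 V.
I_D = (V_DD − V_SG)/R = (11.7 − 1.92) / 6.96 = 1.41 mA.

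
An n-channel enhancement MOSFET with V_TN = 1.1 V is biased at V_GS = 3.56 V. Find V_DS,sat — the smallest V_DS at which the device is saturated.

The boundary between triode and saturation is V_DS = V_GS − V_TN = V_ov.
V_ov = 3.56 − 1.1 = 2.46 V.

V_DS,sat = 2.46 V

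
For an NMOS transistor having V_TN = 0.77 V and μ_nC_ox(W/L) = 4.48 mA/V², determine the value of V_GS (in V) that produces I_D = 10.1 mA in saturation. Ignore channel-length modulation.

V_GS = 2.89 V

In saturation I_D = ½ k_n (V_GS − V_TN)², so V_GS − V_TN = √(2 I_D / k_n) = √(2 × 10.1 / 4.48) = 2.12 V.
V_GS = 0.77 + 2.12 = 2.89 V.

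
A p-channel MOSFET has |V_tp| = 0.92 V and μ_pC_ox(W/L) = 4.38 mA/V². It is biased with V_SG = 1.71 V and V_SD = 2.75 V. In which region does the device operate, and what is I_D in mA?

V_ov = V_SG − |V_tp| = 1.71 − 0.92 = 0.79 V.
Since V_SD = 2.75 V ≥ V_ov = 0.79 V, the device is in saturation.
I_D = ½ k_p V_ov² = 0.5 × 4.38 × 0.79² = 1.37 mA.

Saturation; I_D = 1.37 mA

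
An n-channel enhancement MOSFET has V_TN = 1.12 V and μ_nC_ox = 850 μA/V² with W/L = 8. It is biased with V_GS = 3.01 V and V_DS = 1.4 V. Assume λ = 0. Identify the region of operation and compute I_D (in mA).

Triode; I_D = 11.3 mA

k_n = μ_nC_ox · (W/L) = 6.8 mA/V².
V_ov = V_GS − V_TN = 3.01 − 1.12 = 1.89 V.
Since V_DS = 1.4 V < V_ov = 1.89 V, the device is in the triode region.
I_D = k_n [V_ov · V_DS − ½ V_DS²] = 6.8 × [1.89 × 1.4 − 0.5 × 1.4²] = 11.3 mA.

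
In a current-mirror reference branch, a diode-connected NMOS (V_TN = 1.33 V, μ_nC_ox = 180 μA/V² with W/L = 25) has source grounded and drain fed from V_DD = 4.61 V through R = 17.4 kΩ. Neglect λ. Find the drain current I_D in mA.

With gate tied to drain, V_GS = V_DS ≥ V_GS − V_TN, so the device is in saturation.
k_n = μ_nC_ox · (W/L) = 4.5 mA/V².
KCL at the drain: ½ k_n (V_GS − V_TN)² = (V_DD − V_GS)/R.
Let x = V_GS − 1.33. Then 39.1 x² + x − 3.28 = 0, giving x = 0.277 V (positive root), so V_GS = 1.61 V.
I_D = (V_DD − V_GS)/R = (4.61 − 1.61) / 17.4 = 0.173 mA.

I_D = 0.173 mA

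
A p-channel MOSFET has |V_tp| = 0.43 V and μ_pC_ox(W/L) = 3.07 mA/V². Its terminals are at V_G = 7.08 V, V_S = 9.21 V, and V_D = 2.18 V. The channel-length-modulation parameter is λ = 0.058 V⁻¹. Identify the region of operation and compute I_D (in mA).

V_SG = V_S − V_G = 9.21 − 7.08 = 2.13 V; V_SD = V_S − V_D = 9.21 − 2.18 = 7.03 V.
V_ov = V_SG − |V_tp| = 2.13 − 0.43 = 1.7 V.
Since V_SD = 7.03 V ≥ V_ov = 1.7 V, the device is in saturation.
I_D = ½ k_p V_ov² (1 + λ V_SD) = 0.5 × 3.07 × 1.7² × (1 + 0.058 × 7.03) = 6.24 mA.

Saturation; I_D = 6.24 mA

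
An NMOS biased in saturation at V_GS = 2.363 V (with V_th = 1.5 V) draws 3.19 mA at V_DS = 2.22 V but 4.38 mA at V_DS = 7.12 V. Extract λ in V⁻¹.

λ = 0.0916 V⁻¹

With V_GS fixed, I_D ∝ (1 + λ V_DS) in saturation, so I_D2/I_D1 = (1 + λ V_DS2)/(1 + λ V_DS1).
4.38/3.19 = 1.373 = (1 + 7.12 λ)/(1 + 2.22 λ).
Solving: λ (I_D1 V_DS2 − I_D2 V_DS1) = I_D2 − I_D1, so λ = (4.38 − 3.19) / (3.19 × 7.12 − 4.38 × 2.22) = 1.19 / 13 = 0.0916 V⁻¹.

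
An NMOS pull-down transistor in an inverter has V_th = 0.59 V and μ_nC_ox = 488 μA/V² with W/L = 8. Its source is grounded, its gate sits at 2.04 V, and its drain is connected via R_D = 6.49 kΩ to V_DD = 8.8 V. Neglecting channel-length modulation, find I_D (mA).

V_GS = V_G = 2.04 V, so V_ov = 2.04 − 0.59 = 1.45 V.
k_n = μ_nC_ox · (W/L) = 3.904 mA/V².
Assume saturation: I_D = ½ k_n V_ov² = 0.5 × 3.904 × 1.45² = 4.1 mA, giving V_DS = V_DD − I_D R_D = 8.8 − 4.1 × 6.49 = -17.8 V.
But -17.8 V < V_ov = 1.45 V, so the device is actually in triode.
In triode I_D = k_n[V_ov V_DS − ½ V_DS²] and I_D = (V_DD − V_DS)/R_D. Equating: 12.7 V_DS² − 37.74 V_DS + 8.8 = 0, giving V_DS = 0.255 V (the root below V_ov).
I_D = (8.8 − 0.255) / 6.49 = 1.32 mA.

I_D = 1.32 mA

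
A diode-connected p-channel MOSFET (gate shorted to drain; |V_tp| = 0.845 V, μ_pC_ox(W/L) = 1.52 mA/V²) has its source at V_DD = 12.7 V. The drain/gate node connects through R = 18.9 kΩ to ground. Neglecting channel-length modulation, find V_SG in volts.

V_SG = 1.72 V

With gate tied to drain, V_SG = V_SD ≥ V_SG − |V_tp|, so the device is in saturation.
KCL at the drain: ½ k_p (V_SG − |V_tp|)² = (V_DD − V_SG)/R.
Let x = V_SG − 0.845. Then 14.4 x² + x − 11.85 = 0, giving x = 0.874 V (positive root), so V_SG = 1.72 V.
I_D = (V_DD − V_SG)/R = (12.7 − 1.72) / 18.9 = 0.581 mA.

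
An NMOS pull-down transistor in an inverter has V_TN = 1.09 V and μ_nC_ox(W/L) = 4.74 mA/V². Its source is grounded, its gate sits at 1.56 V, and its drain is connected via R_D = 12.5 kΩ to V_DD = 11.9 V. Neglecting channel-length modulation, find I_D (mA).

I_D = 0.524 mA

V_GS = V_G = 1.56 V, so V_ov = 1.56 − 1.09 = 0.47 V.
Assume saturation: I_D = ½ k_n V_ov² = 0.5 × 4.74 × 0.47² = 0.524 mA, giving V_DS = V_DD − I_D R_D = 11.9 − 0.524 × 12.5 = 5.36 V.
V_DS = 5.36 V ≥ V_ov = 0.47 V, confirming saturation.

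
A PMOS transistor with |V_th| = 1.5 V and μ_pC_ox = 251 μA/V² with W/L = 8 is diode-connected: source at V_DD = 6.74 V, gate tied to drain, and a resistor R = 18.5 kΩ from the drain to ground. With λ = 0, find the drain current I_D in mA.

I_D = 0.256 mA

With gate tied to drain, V_SG = V_SD ≥ V_SG − |V_th|, so the device is in saturation.
k_p = μ_pC_ox · (W/L) = 2.008 mA/V².
KCL at the drain: ½ k_p (V_SG − |V_th|)² = (V_DD − V_SG)/R.
Let x = V_SG − 1.5. Then 18.6 x² + x − 5.24 = 0, giving x = 0.505 V (positive root), so V_SG = 2 V.
I_D = (V_DD − V_SG)/R = (6.74 − 2) / 18.5 = 0.256 mA.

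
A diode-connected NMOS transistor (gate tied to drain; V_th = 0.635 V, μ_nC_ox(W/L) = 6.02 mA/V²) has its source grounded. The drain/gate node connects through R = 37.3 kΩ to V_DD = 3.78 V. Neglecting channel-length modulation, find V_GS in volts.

With gate tied to drain, V_GS = V_DS ≥ V_GS − V_th, so the device is in saturation.
KCL at the drain: ½ k_n (V_GS − V_th)² = (V_DD − V_GS)/R.
Let x = V_GS − 0.635. Then 112 x² + x − 3.145 = 0, giving x = 0.163 V (positive root), so V_GS = 0.798 V.
I_D = (V_DD − V_GS)/R = (3.78 − 0.798) / 37.3 = 0.0799 mA.

V_GS = 0.798 V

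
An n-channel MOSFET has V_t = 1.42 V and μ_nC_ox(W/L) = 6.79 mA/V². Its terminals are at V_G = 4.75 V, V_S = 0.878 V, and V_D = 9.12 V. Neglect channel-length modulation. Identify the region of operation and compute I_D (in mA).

Saturation; I_D = 20.4 mA

V_GS = V_G − V_S = 4.75 − 0.878 = 3.87 V; V_DS = V_D − V_S = 9.12 − 0.878 = 8.24 V.
V_ov = V_GS − V_t = 3.87 − 1.42 = 2.45 V.
Since V_DS = 8.24 V ≥ V_ov = 2.45 V, the device is in saturation.
I_D = ½ k_n V_ov² = 0.5 × 6.79 × 2.45² = 20.4 mA.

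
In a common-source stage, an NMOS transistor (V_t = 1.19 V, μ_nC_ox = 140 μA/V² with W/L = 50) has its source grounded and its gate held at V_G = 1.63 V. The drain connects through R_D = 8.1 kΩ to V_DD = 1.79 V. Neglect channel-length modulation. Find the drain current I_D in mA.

V_GS = V_G = 1.63 V, so V_ov = 1.63 − 1.19 = 0.44 V.
k_n = μ_nC_ox · (W/L) = 7 mA/V².
Assume saturation: I_D = ½ k_n V_ov² = 0.5 × 7 × 0.44² = 0.678 mA, giving V_DS = V_DD − I_D R_D = 1.79 − 0.678 × 8.1 = -3.7 V.
But -3.7 V < V_ov = 0.44 V, so the device is actually in triode.
In triode I_D = k_n[V_ov V_DS − ½ V_DS²] and I_D = (V_DD − V_DS)/R_D. Equating: 28.3 V_DS² − 25.95 V_DS + 1.79 = 0, giving V_DS = 0.0752 V (the root below V_ov).
I_D = (1.79 − 0.0752) / 8.1 = 0.212 mA.

I_D = 0.212 mA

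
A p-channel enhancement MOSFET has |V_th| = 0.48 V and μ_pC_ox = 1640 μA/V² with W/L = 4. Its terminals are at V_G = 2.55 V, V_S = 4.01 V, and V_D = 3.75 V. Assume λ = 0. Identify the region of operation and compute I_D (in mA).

Triode; I_D = 1.45 mA

V_SG = V_S − V_G = 4.01 − 2.55 = 1.46 V; V_SD = V_S − V_D = 4.01 − 3.75 = 0.26 V.
k_p = μ_pC_ox · (W/L) = 6.56 mA/V².
V_ov = V_SG − |V_th| = 1.46 − 0.48 = 0.98 V.
Since V_SD = 0.26 V < V_ov = 0.98 V, the device is in the triode region.
I_D = k_p [V_ov · V_SD − ½ V_SD²] = 6.56 × [0.98 × 0.26 − 0.5 × 0.26²] = 1.45 mA.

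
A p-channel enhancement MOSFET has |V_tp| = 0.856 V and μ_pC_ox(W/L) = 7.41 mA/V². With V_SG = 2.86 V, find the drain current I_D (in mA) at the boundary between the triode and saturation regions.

At the boundary V_SD = V_ov = V_SG − |V_tp| = 2.86 − 0.856 = 2 V.
I_D = ½ k_p V_ov² = 0.5 × 7.41 × 2² = 14.9 mA.

I_D = 14.9 mA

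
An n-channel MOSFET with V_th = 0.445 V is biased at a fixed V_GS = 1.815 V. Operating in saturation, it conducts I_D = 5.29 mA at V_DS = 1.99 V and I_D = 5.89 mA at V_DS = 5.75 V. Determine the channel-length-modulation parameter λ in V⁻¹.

With V_GS fixed, I_D ∝ (1 + λ V_DS) in saturation, so I_D2/I_D1 = (1 + λ V_DS2)/(1 + λ V_DS1).
5.89/5.29 = 1.113 = (1 + 5.75 λ)/(1 + 1.99 λ).
Solving: λ (I_D1 V_DS2 − I_D2 V_DS1) = I_D2 − I_D1, so λ = (5.89 − 5.29) / (5.29 × 5.75 − 5.89 × 1.99) = 0.6 / 18.7 = 0.0321 V⁻¹.

λ = 0.0321 V⁻¹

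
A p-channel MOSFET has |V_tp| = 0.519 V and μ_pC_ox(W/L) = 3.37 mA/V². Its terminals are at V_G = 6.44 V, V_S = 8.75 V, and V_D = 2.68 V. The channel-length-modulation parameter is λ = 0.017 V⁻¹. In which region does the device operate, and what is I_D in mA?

Saturation; I_D = 5.96 mA

V_SG = V_S − V_G = 8.75 − 6.44 = 2.31 V; V_SD = V_S − V_D = 8.75 − 2.68 = 6.07 V.
V_ov = V_SG − |V_tp| = 2.31 − 0.519 = 1.79 V.
Since V_SD = 6.07 V ≥ V_ov = 1.79 V, the device is in saturation.
I_D = ½ k_p V_ov² (1 + λ V_SD) = 0.5 × 3.37 × 1.79² × (1 + 0.017 × 6.07) = 5.96 mA.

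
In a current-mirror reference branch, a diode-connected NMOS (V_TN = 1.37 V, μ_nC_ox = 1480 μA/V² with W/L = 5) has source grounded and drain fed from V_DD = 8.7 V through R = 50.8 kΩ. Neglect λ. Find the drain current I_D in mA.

I_D = 0.140 mA

With gate tied to drain, V_GS = V_DS ≥ V_GS − V_TN, so the device is in saturation.
k_n = μ_nC_ox · (W/L) = 7.4 mA/V².
KCL at the drain: ½ k_n (V_GS − V_TN)² = (V_DD − V_GS)/R.
Let x = V_GS − 1.37. Then 188 x² + x − 7.33 = 0, giving x = 0.195 V (positive root), so V_GS = 1.56 V.
I_D = (V_DD − V_GS)/R = (8.7 − 1.56) / 50.8 = 0.14 mA.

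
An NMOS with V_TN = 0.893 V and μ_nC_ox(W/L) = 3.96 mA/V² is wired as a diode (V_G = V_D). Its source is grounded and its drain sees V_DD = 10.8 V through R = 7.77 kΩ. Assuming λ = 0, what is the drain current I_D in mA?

With gate tied to drain, V_GS = V_DS ≥ V_GS − V_TN, so the device is in saturation.
KCL at the drain: ½ k_n (V_GS − V_TN)² = (V_DD − V_GS)/R.
Let x = V_GS − 0.893. Then 15.4 x² + x − 9.907 = 0, giving x = 0.771 V (positive root), so V_GS = 1.66 V.
I_D = (V_DD − V_GS)/R = (10.8 − 1.66) / 7.77 = 1.18 mA.

I_D = 1.18 mA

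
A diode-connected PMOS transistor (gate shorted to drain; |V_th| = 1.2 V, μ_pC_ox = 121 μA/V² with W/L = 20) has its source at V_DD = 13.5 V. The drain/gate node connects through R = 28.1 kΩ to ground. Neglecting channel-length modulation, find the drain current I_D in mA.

I_D = 0.417 mA

With gate tied to drain, V_SG = V_SD ≥ V_SG − |V_th|, so the device is in saturation.
k_p = μ_pC_ox · (W/L) = 2.42 mA/V².
KCL at the drain: ½ k_p (V_SG − |V_th|)² = (V_DD − V_SG)/R.
Let x = V_SG − 1.2. Then 34 x² + x − 12.3 = 0, giving x = 0.587 V (positive root), so V_SG = 1.79 V.
I_D = (V_DD − V_SG)/R = (13.5 − 1.79) / 28.1 = 0.417 mA.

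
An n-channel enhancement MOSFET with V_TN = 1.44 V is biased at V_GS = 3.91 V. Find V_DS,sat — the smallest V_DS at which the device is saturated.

V_DS,sat = 2.47 V

The boundary between triode and saturation is V_DS = V_GS − V_TN = V_ov.
V_ov = 3.91 − 1.44 = 2.47 V.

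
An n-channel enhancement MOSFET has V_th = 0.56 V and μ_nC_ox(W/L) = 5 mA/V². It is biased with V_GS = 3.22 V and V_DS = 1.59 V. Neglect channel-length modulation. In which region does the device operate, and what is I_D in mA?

Triode; I_D = 14.8 mA

V_ov = V_GS − V_th = 3.22 − 0.56 = 2.66 V.
Since V_DS = 1.59 V < V_ov = 2.66 V, the device is in the triode region.
I_D = k_n [V_ov · V_DS − ½ V_DS²] = 5 × [2.66 × 1.59 − 0.5 × 1.59²] = 14.8 mA.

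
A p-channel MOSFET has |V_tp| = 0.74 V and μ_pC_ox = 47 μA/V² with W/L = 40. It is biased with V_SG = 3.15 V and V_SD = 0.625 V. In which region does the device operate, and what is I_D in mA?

Triode; I_D = 2.46 mA

k_p = μ_pC_ox · (W/L) = 1.88 mA/V².
V_ov = V_SG − |V_tp| = 3.15 − 0.74 = 2.41 V.
Since V_SD = 0.625 V < V_ov = 2.41 V, the device is in the triode region.
I_D = k_p [V_ov · V_SD − ½ V_SD²] = 1.88 × [2.41 × 0.625 − 0.5 × 0.625²] = 2.46 mA.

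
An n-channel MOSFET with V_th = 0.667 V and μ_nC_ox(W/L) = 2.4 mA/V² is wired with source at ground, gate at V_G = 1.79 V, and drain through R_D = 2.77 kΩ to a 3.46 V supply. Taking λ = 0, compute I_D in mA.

I_D = 1.06 mA

V_GS = V_G = 1.79 V, so V_ov = 1.79 − 0.667 = 1.12 V.
Assume saturation: I_D = ½ k_n V_ov² = 0.5 × 2.4 × 1.12² = 1.51 mA, giving V_DS = V_DD − I_D R_D = 3.46 − 1.51 × 2.77 = -0.732 V.
But -0.732 V < V_ov = 1.12 V, so the device is actually in triode.
In triode I_D = k_n[V_ov V_DS − ½ V_DS²] and I_D = (V_DD − V_DS)/R_D. Equating: 3.32 V_DS² − 8.466 V_DS + 3.46 = 0, giving V_DS = 0.511 V (the root below V_ov).
I_D = (3.46 − 0.511) / 2.77 = 1.06 mA.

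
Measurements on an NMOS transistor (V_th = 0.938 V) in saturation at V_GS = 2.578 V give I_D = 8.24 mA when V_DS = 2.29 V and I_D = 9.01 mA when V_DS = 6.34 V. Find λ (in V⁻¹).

With V_GS fixed, I_D ∝ (1 + λ V_DS) in saturation, so I_D2/I_D1 = (1 + λ V_DS2)/(1 + λ V_DS1).
9.01/8.24 = 1.093 = (1 + 6.34 λ)/(1 + 2.29 λ).
Solving: λ (I_D1 V_DS2 − I_D2 V_DS1) = I_D2 − I_D1, so λ = (9.01 − 8.24) / (8.24 × 6.34 − 9.01 × 2.29) = 0.77 / 31.6 = 0.0244 V⁻¹.

λ = 0.0244 V⁻¹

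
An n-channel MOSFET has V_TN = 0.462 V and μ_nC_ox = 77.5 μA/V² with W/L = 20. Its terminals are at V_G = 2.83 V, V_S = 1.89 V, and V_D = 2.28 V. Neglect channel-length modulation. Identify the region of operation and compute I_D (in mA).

Triode; I_D = 0.171 mA

V_GS = V_G − V_S = 2.83 − 1.89 = 0.94 V; V_DS = V_D − V_S = 2.28 − 1.89 = 0.39 V.
k_n = μ_nC_ox · (W/L) = 1.55 mA/V².
V_ov = V_GS − V_TN = 0.94 − 0.462 = 0.478 V.
Since V_DS = 0.39 V < V_ov = 0.478 V, the device is in the triode region.
I_D = k_n [V_ov · V_DS − ½ V_DS²] = 1.55 × [0.478 × 0.39 − 0.5 × 0.39²] = 0.171 mA.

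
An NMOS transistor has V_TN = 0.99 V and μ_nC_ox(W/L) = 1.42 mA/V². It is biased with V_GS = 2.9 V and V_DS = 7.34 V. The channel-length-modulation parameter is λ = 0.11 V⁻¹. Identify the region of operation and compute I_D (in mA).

V_ov = V_GS − V_TN = 2.9 − 0.99 = 1.91 V.
Since V_DS = 7.34 V ≥ V_ov = 1.91 V, the device is in saturation.
I_D = ½ k_n V_ov² (1 + λ V_DS) = 0.5 × 1.42 × 1.91² × (1 + 0.11 × 7.34) = 4.68 mA.

Saturation; I_D = 4.68 mA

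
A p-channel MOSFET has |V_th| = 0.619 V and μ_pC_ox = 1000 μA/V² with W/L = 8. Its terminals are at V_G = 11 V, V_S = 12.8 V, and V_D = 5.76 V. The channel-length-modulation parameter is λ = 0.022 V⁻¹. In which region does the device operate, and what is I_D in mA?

Saturation; I_D = 6.44 mA

V_SG = V_S − V_G = 12.8 − 11 = 1.8 V; V_SD = V_S − V_D = 12.8 − 5.76 = 7.04 V.
k_p = μ_pC_ox · (W/L) = 8 mA/V².
V_ov = V_SG − |V_th| = 1.8 − 0.619 = 1.18 V.
Since V_SD = 7.04 V ≥ V_ov = 1.18 V, the device is in saturation.
I_D = ½ k_p V_ov² (1 + λ V_SD) = 0.5 × 8 × 1.18² × (1 + 0.022 × 7.04) = 6.44 mA.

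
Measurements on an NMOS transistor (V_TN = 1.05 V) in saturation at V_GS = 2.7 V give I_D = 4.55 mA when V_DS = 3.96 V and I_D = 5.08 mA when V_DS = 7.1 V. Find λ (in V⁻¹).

λ = 0.0435 V⁻¹

With V_GS fixed, I_D ∝ (1 + λ V_DS) in saturation, so I_D2/I_D1 = (1 + λ V_DS2)/(1 + λ V_DS1).
5.08/4.55 = 1.116 = (1 + 7.1 λ)/(1 + 3.96 λ).
Solving: λ (I_D1 V_DS2 − I_D2 V_DS1) = I_D2 − I_D1, so λ = (5.08 − 4.55) / (4.55 × 7.1 − 5.08 × 3.96) = 0.53 / 12.2 = 0.0435 V⁻¹.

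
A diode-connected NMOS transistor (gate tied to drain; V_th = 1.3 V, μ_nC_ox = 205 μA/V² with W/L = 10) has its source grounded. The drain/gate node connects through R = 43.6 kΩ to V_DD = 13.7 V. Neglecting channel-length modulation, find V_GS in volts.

With gate tied to drain, V_GS = V_DS ≥ V_GS − V_th, so the device is in saturation.
k_n = μ_nC_ox · (W/L) = 2.05 mA/V².
KCL at the drain: ½ k_n (V_GS − V_th)² = (V_DD − V_GS)/R.
Let x = V_GS − 1.3. Then 44.7 x² + x − 12.4 = 0, giving x = 0.516 V (positive root), so V_GS = 1.82 V.
I_D = (V_DD − V_GS)/R = (13.7 − 1.82) / 43.6 = 0.273 mA.

V_GS = 1.82 V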